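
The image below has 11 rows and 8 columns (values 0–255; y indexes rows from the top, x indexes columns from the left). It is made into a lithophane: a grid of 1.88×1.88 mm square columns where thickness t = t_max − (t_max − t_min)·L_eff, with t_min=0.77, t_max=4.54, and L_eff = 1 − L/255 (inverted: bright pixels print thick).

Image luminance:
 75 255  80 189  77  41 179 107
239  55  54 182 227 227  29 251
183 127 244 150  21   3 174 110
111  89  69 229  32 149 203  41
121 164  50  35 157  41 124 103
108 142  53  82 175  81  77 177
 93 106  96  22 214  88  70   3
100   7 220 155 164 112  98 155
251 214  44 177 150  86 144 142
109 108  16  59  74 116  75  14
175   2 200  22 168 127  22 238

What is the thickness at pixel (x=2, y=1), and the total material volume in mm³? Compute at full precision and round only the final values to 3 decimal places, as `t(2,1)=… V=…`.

t(2,1)=1.568 V=779.167

span = t_max - t_min = 4.54 - 0.77 = 3.770
L(2,1) = 54, L_eff = 1 - 54/255 = 0.788235 (inverted)
t(2,1) = 4.54 - 3.770·0.788235 = 1.568
Σt over all 11·8 pixels = 1405384/6375 ≈ 220.4523922
V = pitch²·Σt = 1.88²·1405384/6375 = 779.167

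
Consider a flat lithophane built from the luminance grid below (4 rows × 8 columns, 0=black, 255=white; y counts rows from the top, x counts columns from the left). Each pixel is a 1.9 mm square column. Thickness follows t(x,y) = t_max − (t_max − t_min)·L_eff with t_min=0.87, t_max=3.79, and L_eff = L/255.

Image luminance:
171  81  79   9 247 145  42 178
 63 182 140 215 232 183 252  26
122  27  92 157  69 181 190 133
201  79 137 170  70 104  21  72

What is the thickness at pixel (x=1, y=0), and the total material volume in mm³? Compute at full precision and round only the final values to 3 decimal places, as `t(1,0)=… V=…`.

span = t_max - t_min = 3.79 - 0.87 = 2.920
L(1,0) = 81, L_eff = 81/255 = 0.317647
t(1,0) = 3.79 - 2.920·0.317647 = 2.862
Σt over all 4·8 pixels = 19042/255 ≈ 74.6745098
V = pitch²·Σt = 1.9²·19042/255 = 269.575

t(1,0)=2.862 V=269.575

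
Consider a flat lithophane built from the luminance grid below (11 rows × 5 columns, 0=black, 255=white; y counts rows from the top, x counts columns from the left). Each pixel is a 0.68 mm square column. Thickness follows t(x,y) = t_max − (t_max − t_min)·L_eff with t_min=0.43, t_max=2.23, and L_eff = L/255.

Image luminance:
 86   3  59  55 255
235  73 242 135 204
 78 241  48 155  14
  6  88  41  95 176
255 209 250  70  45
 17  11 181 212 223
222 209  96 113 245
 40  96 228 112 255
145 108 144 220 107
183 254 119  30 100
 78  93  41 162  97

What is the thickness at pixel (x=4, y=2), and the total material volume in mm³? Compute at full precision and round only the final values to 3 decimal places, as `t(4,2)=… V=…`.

t(4,2)=2.131 V=33.020

span = t_max - t_min = 2.23 - 0.43 = 1.800
L(4,2) = 14, L_eff = 14/255 = 0.054902
t(4,2) = 2.23 - 1.800·0.054902 = 2.131
Σt over all 11·5 pixels = 71.41
V = pitch²·Σt = 0.68²·71.41 = 33.020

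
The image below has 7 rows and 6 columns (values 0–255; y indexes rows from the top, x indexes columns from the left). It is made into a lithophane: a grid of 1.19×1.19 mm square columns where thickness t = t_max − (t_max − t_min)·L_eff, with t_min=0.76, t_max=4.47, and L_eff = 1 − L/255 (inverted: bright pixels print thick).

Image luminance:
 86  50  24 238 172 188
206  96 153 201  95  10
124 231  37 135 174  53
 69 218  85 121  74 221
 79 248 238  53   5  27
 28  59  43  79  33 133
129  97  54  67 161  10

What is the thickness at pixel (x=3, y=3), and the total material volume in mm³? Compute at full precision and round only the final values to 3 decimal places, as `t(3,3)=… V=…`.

t(3,3)=2.520 V=140.058

span = t_max - t_min = 4.47 - 0.76 = 3.710
L(3,3) = 121, L_eff = 1 - 121/255 = 0.525490 (inverted)
t(3,3) = 4.47 - 3.710·0.525490 = 2.520
Σt over all 7·6 pixels = 630511/6375 ≈ 98.9036863
V = pitch²·Σt = 1.19²·630511/6375 = 140.058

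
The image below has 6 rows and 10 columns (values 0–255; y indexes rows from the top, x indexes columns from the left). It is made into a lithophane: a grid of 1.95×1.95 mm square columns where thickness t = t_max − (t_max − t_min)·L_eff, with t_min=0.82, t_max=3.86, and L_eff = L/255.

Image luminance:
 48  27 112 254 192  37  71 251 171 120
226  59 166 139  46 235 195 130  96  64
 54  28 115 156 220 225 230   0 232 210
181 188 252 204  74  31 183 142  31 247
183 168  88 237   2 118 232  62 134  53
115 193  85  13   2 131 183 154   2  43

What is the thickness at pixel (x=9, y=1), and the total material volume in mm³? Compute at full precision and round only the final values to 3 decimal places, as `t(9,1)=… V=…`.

span = t_max - t_min = 3.86 - 0.82 = 3.040
L(9,1) = 64, L_eff = 64/255 = 0.250980
t(9,1) = 3.86 - 3.040·0.250980 = 3.097
Σt over all 6·10 pixels = 176122/1275 ≈ 138.1349020
V = pitch²·Σt = 1.95²·176122/1275 = 525.258

t(9,1)=3.097 V=525.258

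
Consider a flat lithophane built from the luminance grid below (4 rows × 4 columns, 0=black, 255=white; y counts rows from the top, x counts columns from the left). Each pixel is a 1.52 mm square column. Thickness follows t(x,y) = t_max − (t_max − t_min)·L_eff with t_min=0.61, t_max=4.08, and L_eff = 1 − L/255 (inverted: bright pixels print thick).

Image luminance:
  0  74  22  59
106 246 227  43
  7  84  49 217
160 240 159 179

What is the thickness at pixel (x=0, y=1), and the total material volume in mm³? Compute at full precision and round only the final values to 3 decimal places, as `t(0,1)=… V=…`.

span = t_max - t_min = 4.08 - 0.61 = 3.470
L(0,1) = 106, L_eff = 1 - 106/255 = 0.584314 (inverted)
t(0,1) = 4.08 - 3.470·0.584314 = 2.052
Σt over all 4·4 pixels = 74872/2125 ≈ 35.2338824
V = pitch²·Σt = 1.52²·74872/2125 = 81.404

t(0,1)=2.052 V=81.404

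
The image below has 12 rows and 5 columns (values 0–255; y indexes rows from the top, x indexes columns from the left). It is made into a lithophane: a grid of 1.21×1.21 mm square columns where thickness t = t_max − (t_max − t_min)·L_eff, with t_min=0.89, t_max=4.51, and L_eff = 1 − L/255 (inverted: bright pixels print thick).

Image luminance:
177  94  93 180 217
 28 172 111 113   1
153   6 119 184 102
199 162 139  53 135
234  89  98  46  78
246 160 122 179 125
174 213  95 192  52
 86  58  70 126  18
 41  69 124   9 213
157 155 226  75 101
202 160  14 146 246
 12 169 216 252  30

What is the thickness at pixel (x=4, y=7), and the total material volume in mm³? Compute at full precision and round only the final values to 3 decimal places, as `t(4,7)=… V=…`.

t(4,7)=1.146 V=234.399

span = t_max - t_min = 4.51 - 0.89 = 3.620
L(4,7) = 18, L_eff = 1 - 18/255 = 0.929412 (inverted)
t(4,7) = 4.51 - 3.620·0.929412 = 1.146
Σt over all 12·5 pixels = 1020623/6375 ≈ 160.0977255
V = pitch²·Σt = 1.21²·1020623/6375 = 234.399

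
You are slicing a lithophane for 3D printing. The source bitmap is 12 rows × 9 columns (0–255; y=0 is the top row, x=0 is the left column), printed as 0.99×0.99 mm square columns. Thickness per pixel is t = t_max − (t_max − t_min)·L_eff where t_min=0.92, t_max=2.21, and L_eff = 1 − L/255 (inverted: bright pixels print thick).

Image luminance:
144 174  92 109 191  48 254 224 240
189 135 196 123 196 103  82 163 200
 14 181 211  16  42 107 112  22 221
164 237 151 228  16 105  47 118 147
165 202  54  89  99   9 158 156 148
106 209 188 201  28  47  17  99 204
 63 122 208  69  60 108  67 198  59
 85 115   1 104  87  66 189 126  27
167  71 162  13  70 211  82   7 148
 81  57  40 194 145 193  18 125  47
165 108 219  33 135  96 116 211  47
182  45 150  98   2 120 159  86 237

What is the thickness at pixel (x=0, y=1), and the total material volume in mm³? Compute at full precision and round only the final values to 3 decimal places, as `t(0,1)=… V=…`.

span = t_max - t_min = 2.21 - 0.92 = 1.290
L(0,1) = 189, L_eff = 1 - 189/255 = 0.258824 (inverted)
t(0,1) = 2.21 - 1.290·0.258824 = 1.876
Σt over all 12·9 pixels = 280497/1700 ≈ 164.9982353
V = pitch²·Σt = 0.99²·280497/1700 = 161.715

t(0,1)=1.876 V=161.715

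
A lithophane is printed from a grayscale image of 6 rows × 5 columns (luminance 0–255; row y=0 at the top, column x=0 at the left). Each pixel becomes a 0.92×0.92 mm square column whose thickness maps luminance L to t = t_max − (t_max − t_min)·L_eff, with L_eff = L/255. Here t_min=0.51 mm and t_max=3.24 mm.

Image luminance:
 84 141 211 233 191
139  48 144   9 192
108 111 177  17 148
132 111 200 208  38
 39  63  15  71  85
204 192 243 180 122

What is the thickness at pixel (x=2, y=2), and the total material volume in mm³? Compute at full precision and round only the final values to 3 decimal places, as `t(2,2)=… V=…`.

span = t_max - t_min = 3.24 - 0.51 = 2.730
L(2,2) = 177, L_eff = 177/255 = 0.694118
t(2,2) = 3.24 - 2.730·0.694118 = 1.345
Σt over all 6·5 pixels = 118826/2125 ≈ 55.9181176
V = pitch²·Σt = 0.92²·118826/2125 = 47.329

t(2,2)=1.345 V=47.329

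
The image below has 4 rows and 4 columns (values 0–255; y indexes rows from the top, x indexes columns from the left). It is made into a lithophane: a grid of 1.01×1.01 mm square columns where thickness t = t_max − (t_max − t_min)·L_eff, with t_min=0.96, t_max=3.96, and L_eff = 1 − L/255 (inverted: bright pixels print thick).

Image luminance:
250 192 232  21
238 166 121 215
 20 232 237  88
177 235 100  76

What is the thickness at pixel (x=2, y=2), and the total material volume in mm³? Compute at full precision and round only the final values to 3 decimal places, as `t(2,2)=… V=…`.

span = t_max - t_min = 3.96 - 0.96 = 3.000
L(2,2) = 237, L_eff = 1 - 237/255 = 0.070588 (inverted)
t(2,2) = 3.96 - 3.000·0.070588 = 3.748
Σt over all 4·4 pixels = 19528/425 ≈ 45.9482353
V = pitch²·Σt = 1.01²·19528/425 = 46.872

t(2,2)=3.748 V=46.872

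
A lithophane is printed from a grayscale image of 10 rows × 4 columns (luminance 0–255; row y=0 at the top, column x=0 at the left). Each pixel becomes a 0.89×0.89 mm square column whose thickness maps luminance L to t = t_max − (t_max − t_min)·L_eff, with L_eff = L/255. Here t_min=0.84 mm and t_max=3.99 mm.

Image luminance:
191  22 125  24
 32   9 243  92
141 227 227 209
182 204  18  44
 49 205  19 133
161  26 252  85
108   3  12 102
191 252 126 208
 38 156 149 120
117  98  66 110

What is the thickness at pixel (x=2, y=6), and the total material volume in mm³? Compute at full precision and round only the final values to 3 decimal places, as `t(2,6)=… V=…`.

t(2,6)=3.842 V=79.687

span = t_max - t_min = 3.99 - 0.84 = 3.150
L(2,6) = 12, L_eff = 12/255 = 0.047059
t(2,6) = 3.99 - 3.150·0.047059 = 3.842
Σt over all 10·4 pixels = 42756/425 ≈ 100.6023529
V = pitch²·Σt = 0.89²·42756/425 = 79.687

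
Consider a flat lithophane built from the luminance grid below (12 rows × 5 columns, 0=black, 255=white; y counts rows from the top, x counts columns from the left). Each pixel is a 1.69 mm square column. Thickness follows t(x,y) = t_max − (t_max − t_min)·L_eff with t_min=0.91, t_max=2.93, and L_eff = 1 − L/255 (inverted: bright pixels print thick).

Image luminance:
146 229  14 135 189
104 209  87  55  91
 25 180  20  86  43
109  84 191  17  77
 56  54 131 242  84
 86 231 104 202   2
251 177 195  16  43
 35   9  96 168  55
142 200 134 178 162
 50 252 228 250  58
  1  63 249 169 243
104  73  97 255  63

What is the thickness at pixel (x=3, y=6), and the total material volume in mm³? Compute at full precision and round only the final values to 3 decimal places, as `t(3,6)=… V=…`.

t(3,6)=1.037 V=321.081

span = t_max - t_min = 2.93 - 0.91 = 2.020
L(3,6) = 16, L_eff = 1 - 16/255 = 0.937255 (inverted)
t(3,6) = 2.93 - 2.020·0.937255 = 1.037
Σt over all 12·5 pixels = 477783/4250 ≈ 112.4195294
V = pitch²·Σt = 1.69²·477783/4250 = 321.081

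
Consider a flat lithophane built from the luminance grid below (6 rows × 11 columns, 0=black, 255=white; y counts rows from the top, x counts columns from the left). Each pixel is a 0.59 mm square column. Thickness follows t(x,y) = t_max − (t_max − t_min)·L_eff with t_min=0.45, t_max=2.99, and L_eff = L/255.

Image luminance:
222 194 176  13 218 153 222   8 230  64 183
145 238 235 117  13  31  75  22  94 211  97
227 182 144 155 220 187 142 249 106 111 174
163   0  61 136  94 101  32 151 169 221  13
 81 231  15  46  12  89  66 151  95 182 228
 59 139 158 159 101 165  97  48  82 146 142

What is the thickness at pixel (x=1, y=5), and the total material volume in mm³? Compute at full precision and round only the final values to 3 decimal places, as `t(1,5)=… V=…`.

t(1,5)=1.605 V=39.253

span = t_max - t_min = 2.99 - 0.45 = 2.540
L(1,5) = 139, L_eff = 139/255 = 0.545098
t(1,5) = 2.99 - 2.540·0.545098 = 1.605
Σt over all 6·11 pixels = 718864/6375 ≈ 112.7629804
V = pitch²·Σt = 0.59²·718864/6375 = 39.253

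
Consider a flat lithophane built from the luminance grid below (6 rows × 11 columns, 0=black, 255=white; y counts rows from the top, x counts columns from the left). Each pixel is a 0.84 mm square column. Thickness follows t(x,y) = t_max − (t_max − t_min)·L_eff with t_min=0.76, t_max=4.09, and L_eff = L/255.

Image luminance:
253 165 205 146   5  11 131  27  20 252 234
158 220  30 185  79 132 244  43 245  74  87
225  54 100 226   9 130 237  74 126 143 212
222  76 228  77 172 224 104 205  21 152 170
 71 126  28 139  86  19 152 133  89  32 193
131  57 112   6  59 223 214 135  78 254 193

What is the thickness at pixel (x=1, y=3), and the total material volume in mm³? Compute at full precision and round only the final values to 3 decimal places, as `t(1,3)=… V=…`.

span = t_max - t_min = 4.09 - 0.76 = 3.330
L(1,3) = 76, L_eff = 76/255 = 0.298039
t(1,3) = 4.09 - 3.330·0.298039 = 3.098
Σt over all 6·11 pixels = 1332897/8500 ≈ 156.8114118
V = pitch²·Σt = 0.84²·1332897/8500 = 110.646

t(1,3)=3.098 V=110.646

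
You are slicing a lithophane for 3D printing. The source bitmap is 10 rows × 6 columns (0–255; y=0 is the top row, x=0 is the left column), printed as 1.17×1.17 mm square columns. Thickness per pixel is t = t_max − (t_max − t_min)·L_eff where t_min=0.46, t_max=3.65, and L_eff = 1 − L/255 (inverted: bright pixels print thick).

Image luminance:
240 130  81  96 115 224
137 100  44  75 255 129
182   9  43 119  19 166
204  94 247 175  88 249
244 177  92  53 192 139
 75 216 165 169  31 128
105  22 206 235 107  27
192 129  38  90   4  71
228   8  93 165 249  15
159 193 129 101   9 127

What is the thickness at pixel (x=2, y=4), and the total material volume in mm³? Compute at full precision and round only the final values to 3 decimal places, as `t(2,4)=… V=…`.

t(2,4)=1.611 V=167.998

span = t_max - t_min = 3.65 - 0.46 = 3.190
L(2,4) = 92, L_eff = 1 - 92/255 = 0.639216 (inverted)
t(2,4) = 3.65 - 3.190·0.639216 = 1.611
Σt over all 10·6 pixels = 782369/6375 ≈ 122.7245490
V = pitch²·Σt = 1.17²·782369/6375 = 167.998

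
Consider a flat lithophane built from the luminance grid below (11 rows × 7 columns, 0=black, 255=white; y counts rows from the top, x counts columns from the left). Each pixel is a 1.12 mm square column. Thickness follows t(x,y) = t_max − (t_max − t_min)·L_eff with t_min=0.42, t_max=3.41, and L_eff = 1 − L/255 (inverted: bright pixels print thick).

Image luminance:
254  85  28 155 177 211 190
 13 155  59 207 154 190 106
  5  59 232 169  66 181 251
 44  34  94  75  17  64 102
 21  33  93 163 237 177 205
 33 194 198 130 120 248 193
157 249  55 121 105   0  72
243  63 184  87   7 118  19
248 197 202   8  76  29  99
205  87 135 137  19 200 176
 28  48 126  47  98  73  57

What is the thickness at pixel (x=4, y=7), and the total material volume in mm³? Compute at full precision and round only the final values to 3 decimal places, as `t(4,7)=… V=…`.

t(4,7)=0.502 V=175.841

span = t_max - t_min = 3.41 - 0.42 = 2.990
L(4,7) = 7, L_eff = 1 - 7/255 = 0.972549 (inverted)
t(4,7) = 3.41 - 2.990·0.972549 = 0.502
Σt over all 11·7 pixels = 210269/1500 ≈ 140.1793333
V = pitch²·Σt = 1.12²·210269/1500 = 175.841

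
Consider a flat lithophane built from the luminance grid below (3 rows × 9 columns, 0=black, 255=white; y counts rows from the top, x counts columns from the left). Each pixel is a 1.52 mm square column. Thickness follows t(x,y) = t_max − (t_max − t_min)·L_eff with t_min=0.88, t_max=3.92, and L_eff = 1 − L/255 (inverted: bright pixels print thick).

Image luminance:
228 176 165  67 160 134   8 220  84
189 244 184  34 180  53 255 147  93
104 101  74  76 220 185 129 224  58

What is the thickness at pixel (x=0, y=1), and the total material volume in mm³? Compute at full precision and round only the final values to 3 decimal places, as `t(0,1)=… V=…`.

t(0,1)=3.133 V=159.340

span = t_max - t_min = 3.92 - 0.88 = 3.040
L(0,1) = 189, L_eff = 1 - 189/255 = 0.258824 (inverted)
t(0,1) = 3.92 - 3.040·0.258824 = 3.133
Σt over all 3·9 pixels = 146554/2125 ≈ 68.9665882
V = pitch²·Σt = 1.52²·146554/2125 = 159.340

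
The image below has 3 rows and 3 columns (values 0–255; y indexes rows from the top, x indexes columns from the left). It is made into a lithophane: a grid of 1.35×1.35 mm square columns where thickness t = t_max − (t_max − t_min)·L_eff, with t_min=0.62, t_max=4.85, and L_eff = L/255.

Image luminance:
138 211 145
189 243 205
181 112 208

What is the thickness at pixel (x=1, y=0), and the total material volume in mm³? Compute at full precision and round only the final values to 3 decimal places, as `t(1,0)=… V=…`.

span = t_max - t_min = 4.85 - 0.62 = 4.230
L(1,0) = 211, L_eff = 211/255 = 0.827451
t(1,0) = 4.85 - 4.230·0.827451 = 1.350
Σt over all 3·3 pixels = 16.578
V = pitch²·Σt = 1.35²·16.578 = 30.213

t(1,0)=1.350 V=30.213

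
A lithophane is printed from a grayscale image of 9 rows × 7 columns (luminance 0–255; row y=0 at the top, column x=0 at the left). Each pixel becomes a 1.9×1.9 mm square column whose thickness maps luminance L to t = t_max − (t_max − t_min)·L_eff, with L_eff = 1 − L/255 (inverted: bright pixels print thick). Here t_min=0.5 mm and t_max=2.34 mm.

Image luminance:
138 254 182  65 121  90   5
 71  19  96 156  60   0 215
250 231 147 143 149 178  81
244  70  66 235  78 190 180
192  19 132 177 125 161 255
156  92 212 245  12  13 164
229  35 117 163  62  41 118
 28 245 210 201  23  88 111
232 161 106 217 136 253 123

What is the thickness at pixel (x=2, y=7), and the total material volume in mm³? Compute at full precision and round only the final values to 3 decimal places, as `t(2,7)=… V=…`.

t(2,7)=2.015 V=336.900

span = t_max - t_min = 2.34 - 0.5 = 1.840
L(2,7) = 210, L_eff = 1 - 210/255 = 0.176471 (inverted)
t(2,7) = 2.34 - 1.840·0.176471 = 2.015
Σt over all 9·7 pixels = 93.324
V = pitch²·Σt = 1.9²·93.324 = 336.900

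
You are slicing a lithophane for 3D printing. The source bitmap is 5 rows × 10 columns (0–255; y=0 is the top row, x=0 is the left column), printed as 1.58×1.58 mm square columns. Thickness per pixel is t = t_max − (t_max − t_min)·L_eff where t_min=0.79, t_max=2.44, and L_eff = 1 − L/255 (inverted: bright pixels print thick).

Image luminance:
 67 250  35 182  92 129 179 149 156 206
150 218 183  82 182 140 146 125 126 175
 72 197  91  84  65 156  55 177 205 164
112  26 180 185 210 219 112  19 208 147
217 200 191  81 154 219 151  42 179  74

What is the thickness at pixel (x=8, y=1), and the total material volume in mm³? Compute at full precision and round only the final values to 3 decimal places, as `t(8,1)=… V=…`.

t(8,1)=1.605 V=214.329

span = t_max - t_min = 2.44 - 0.79 = 1.650
L(8,1) = 126, L_eff = 1 - 126/255 = 0.505882 (inverted)
t(8,1) = 2.44 - 1.650·0.505882 = 1.605
Σt over all 5·10 pixels = 72977/850 ≈ 85.8552941
V = pitch²·Σt = 1.58²·72977/850 = 214.329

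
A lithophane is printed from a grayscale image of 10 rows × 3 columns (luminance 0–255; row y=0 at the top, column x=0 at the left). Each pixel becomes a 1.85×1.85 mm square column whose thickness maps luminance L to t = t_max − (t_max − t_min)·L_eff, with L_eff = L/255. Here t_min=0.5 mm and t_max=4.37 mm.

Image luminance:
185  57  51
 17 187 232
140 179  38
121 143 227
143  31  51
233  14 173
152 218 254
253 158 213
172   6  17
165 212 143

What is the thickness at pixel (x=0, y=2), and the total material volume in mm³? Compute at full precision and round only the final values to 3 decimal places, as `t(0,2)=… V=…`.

span = t_max - t_min = 4.37 - 0.5 = 3.870
L(0,2) = 140, L_eff = 140/255 = 0.549020
t(0,2) = 4.37 - 3.870·0.549020 = 2.245
Σt over all 10·3 pixels = 114897/1700 ≈ 67.5864706
V = pitch²·Σt = 1.85²·114897/1700 = 231.315

t(0,2)=2.245 V=231.315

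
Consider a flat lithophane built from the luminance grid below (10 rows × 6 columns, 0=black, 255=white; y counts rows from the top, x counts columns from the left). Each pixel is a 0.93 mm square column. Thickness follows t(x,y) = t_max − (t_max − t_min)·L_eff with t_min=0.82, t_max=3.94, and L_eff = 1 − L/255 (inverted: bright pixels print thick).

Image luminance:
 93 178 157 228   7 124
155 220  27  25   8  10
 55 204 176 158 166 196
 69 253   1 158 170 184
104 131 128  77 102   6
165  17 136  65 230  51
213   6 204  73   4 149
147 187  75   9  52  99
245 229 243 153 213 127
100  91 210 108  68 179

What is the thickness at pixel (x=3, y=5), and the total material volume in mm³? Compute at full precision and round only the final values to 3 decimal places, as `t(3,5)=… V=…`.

span = t_max - t_min = 3.94 - 0.82 = 3.120
L(3,5) = 65, L_eff = 1 - 65/255 = 0.745098 (inverted)
t(3,5) = 3.94 - 3.120·0.745098 = 1.615
Σt over all 10·6 pixels = 297418/2125 ≈ 139.9614118
V = pitch²·Σt = 0.93²·297418/2125 = 121.053

t(3,5)=1.615 V=121.053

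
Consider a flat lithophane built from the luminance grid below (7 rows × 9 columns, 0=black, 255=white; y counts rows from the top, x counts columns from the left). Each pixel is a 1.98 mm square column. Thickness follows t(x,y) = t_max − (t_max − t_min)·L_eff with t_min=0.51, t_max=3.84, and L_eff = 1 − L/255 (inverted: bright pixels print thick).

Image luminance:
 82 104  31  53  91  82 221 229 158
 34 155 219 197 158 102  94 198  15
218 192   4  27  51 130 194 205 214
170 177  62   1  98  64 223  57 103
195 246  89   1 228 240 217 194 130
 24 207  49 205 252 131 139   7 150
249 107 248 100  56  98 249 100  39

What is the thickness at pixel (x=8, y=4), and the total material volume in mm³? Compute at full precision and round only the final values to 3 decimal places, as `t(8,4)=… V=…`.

t(8,4)=2.208 V=554.113

span = t_max - t_min = 3.84 - 0.51 = 3.330
L(8,4) = 130, L_eff = 1 - 130/255 = 0.490196 (inverted)
t(8,4) = 3.84 - 3.330·0.490196 = 2.208
Σt over all 7·9 pixels = 600699/4250 ≈ 141.3409412
V = pitch²·Σt = 1.98²·600699/4250 = 554.113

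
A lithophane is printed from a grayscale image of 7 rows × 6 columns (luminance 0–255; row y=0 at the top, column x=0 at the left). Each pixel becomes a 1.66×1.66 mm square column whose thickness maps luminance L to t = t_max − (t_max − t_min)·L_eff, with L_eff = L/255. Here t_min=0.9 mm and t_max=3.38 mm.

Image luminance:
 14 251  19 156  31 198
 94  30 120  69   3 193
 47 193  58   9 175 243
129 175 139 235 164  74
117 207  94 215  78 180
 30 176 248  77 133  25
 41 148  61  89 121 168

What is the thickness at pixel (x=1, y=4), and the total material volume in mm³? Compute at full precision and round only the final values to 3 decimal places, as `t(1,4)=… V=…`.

t(1,4)=1.367 V=256.464

span = t_max - t_min = 3.38 - 0.9 = 2.480
L(1,4) = 207, L_eff = 207/255 = 0.811765
t(1,4) = 3.38 - 2.480·0.811765 = 1.367
Σt over all 7·6 pixels = 593321/6375 ≈ 93.0699608
V = pitch²·Σt = 1.66²·593321/6375 = 256.464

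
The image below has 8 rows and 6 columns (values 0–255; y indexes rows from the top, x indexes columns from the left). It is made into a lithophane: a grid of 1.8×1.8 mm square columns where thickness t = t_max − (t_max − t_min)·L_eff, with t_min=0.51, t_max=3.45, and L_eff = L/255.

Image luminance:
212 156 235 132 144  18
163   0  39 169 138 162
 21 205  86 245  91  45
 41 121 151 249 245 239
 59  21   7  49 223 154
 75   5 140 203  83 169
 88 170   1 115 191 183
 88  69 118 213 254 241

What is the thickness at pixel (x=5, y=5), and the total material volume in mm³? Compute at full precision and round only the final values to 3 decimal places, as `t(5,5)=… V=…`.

t(5,5)=1.502 V=303.970

span = t_max - t_min = 3.45 - 0.51 = 2.940
L(5,5) = 169, L_eff = 169/255 = 0.662745
t(5,5) = 3.45 - 2.940·0.662745 = 1.502
Σt over all 8·6 pixels = 199363/2125 ≈ 93.8178824
V = pitch²·Σt = 1.8²·199363/2125 = 303.970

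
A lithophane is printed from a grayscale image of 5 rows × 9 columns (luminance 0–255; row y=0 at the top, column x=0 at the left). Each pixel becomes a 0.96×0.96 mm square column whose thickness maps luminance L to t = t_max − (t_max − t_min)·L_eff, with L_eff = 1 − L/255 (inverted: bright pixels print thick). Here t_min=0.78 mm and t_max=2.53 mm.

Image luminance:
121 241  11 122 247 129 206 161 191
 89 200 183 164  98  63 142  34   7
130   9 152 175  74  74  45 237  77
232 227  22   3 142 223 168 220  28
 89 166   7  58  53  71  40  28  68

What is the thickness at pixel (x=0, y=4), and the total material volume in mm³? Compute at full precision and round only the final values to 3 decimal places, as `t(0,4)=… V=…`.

t(0,4)=1.391 V=65.407

span = t_max - t_min = 2.53 - 0.78 = 1.750
L(0,4) = 89, L_eff = 1 - 89/255 = 0.650980 (inverted)
t(0,4) = 2.53 - 1.750·0.650980 = 1.391
Σt over all 5·9 pixels = 72391/1020 ≈ 70.9715686
V = pitch²·Σt = 0.96²·72391/1020 = 65.407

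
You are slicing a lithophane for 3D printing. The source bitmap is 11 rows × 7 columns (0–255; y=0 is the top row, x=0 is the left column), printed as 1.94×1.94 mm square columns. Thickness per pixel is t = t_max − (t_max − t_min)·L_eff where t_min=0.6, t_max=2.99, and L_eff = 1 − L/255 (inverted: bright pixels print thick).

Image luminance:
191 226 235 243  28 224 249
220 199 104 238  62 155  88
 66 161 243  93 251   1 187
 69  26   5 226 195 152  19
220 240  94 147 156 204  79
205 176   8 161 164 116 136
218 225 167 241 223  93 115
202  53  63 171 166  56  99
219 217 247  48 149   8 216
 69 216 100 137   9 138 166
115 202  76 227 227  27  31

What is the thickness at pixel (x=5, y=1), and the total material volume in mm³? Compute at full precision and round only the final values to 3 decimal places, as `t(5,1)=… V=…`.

span = t_max - t_min = 2.99 - 0.6 = 2.390
L(5,1) = 155, L_eff = 1 - 155/255 = 0.392157 (inverted)
t(5,1) = 2.99 - 2.390·0.392157 = 2.053
Σt over all 11·7 pixels = 1927211/12750 ≈ 151.1538039
V = pitch²·Σt = 1.94²·1927211/12750 = 568.882

t(5,1)=2.053 V=568.882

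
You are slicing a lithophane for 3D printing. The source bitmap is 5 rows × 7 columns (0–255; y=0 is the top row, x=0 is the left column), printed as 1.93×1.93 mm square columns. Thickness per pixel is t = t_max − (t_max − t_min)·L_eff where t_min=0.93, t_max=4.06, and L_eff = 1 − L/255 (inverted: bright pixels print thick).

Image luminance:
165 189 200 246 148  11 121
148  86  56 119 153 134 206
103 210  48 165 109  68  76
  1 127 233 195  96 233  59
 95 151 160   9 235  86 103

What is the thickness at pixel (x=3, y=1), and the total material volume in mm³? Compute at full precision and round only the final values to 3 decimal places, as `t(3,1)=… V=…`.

span = t_max - t_min = 4.06 - 0.93 = 3.130
L(3,1) = 119, L_eff = 1 - 119/255 = 0.533333 (inverted)
t(3,1) = 4.06 - 3.130·0.533333 = 2.391
Σt over all 5·7 pixels = 2252297/25500 ≈ 88.3253725
V = pitch²·Σt = 1.93²·2252297/25500 = 329.003

t(3,1)=2.391 V=329.003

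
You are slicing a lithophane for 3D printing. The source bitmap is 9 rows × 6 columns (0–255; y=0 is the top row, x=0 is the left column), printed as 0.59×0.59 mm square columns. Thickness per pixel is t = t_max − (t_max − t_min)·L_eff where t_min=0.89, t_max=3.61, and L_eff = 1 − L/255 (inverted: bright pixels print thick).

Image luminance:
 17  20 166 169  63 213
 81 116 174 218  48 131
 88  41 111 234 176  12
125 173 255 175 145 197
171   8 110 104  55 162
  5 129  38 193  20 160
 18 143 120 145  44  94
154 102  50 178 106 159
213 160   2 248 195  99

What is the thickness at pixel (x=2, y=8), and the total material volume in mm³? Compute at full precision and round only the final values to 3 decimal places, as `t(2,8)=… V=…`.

t(2,8)=0.911 V=40.987

span = t_max - t_min = 3.61 - 0.89 = 2.720
L(2,8) = 2, L_eff = 1 - 2/255 = 0.992157 (inverted)
t(2,8) = 3.61 - 2.720·0.992157 = 0.911
Σt over all 9·6 pixels = 88309/750 ≈ 117.7453333
V = pitch²·Σt = 0.59²·88309/750 = 40.987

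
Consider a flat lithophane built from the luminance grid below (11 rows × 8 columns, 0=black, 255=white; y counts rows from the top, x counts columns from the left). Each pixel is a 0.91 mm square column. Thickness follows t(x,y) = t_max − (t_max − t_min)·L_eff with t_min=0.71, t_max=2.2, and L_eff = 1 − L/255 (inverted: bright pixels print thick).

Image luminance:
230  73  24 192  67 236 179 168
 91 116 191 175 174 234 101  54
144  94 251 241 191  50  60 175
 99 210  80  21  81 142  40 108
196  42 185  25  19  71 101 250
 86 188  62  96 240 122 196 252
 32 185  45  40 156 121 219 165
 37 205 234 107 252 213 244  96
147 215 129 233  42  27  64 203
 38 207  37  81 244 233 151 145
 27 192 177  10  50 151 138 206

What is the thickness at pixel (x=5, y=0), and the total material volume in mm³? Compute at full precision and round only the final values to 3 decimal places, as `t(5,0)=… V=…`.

span = t_max - t_min = 2.2 - 0.71 = 1.490
L(5,0) = 236, L_eff = 1 - 236/255 = 0.074510 (inverted)
t(5,0) = 2.2 - 1.490·0.074510 = 2.089
Σt over all 11·8 pixels = 3369469/25500 ≈ 132.1360392
V = pitch²·Σt = 0.91²·3369469/25500 = 109.422

t(5,0)=2.089 V=109.422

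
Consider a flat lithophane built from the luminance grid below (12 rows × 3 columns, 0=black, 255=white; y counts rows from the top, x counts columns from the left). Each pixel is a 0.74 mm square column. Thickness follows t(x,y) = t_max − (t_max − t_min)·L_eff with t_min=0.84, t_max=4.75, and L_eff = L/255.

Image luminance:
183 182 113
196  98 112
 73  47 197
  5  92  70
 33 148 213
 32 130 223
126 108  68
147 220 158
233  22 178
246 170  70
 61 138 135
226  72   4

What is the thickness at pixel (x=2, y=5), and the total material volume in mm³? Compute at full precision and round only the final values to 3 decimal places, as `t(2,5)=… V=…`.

t(2,5)=1.331 V=55.612

span = t_max - t_min = 4.75 - 0.84 = 3.910
L(2,5) = 223, L_eff = 223/255 = 0.874510
t(2,5) = 4.75 - 3.910·0.874510 = 1.331
Σt over all 12·3 pixels = 152333/1500 ≈ 101.5553333
V = pitch²·Σt = 0.74²·152333/1500 = 55.612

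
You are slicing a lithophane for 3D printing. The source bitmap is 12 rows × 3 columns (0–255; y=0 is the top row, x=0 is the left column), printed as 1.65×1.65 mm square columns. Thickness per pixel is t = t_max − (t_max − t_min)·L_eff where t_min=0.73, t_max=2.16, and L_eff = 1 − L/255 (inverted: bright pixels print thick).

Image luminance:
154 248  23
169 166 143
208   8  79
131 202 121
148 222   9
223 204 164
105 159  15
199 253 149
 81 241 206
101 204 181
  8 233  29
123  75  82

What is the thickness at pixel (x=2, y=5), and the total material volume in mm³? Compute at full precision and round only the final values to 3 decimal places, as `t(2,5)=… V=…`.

span = t_max - t_min = 2.16 - 0.73 = 1.430
L(2,5) = 164, L_eff = 1 - 164/255 = 0.356863 (inverted)
t(2,5) = 2.16 - 1.430·0.356863 = 1.650
Σt over all 12·3 pixels = 41017/750 ≈ 54.6893333
V = pitch²·Σt = 1.65²·41017/750 = 148.892

t(2,5)=1.650 V=148.892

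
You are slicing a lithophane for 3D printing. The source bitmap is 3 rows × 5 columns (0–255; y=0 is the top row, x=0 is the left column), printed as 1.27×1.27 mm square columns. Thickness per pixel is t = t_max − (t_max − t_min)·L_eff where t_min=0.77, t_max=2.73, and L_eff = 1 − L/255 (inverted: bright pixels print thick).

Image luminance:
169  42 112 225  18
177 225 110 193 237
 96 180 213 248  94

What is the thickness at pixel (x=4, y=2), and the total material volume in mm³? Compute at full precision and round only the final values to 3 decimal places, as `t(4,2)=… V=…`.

t(4,2)=1.493 V=47.626

span = t_max - t_min = 2.73 - 0.77 = 1.960
L(4,2) = 94, L_eff = 1 - 94/255 = 0.631373 (inverted)
t(4,2) = 2.73 - 1.960·0.631373 = 1.493
Σt over all 3·5 pixels = 752969/25500 ≈ 29.5281961
V = pitch²·Σt = 1.27²·752969/25500 = 47.626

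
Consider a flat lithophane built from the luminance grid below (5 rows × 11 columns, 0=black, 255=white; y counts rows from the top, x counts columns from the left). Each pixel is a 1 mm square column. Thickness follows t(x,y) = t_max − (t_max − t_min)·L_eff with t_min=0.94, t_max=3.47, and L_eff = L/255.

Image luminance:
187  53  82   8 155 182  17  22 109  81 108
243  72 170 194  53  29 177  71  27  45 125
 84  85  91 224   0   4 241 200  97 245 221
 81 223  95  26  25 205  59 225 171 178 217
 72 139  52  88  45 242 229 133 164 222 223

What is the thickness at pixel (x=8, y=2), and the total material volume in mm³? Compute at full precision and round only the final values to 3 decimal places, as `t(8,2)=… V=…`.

span = t_max - t_min = 3.47 - 0.94 = 2.530
L(8,2) = 97, L_eff = 97/255 = 0.380392
t(8,2) = 3.47 - 2.530·0.380392 = 2.508
Σt over all 5·11 pixels = 1047409/8500 ≈ 123.2245882
V = pitch²·Σt = 1²·1047409/8500 = 123.225

t(8,2)=2.508 V=123.225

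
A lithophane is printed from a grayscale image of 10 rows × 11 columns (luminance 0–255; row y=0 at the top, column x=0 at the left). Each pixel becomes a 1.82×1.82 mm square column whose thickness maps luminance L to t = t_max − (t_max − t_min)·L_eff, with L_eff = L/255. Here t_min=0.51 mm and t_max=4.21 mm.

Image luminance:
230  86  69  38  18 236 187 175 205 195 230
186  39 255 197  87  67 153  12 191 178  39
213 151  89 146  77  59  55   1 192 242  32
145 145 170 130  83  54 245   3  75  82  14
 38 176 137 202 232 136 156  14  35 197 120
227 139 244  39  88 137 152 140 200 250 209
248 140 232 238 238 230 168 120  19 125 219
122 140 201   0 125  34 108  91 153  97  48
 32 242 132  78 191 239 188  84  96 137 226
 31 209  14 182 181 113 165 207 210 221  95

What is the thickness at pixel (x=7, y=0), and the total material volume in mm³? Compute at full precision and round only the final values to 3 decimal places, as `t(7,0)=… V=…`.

t(7,0)=1.671 V=807.607

span = t_max - t_min = 4.21 - 0.51 = 3.700
L(7,0) = 175, L_eff = 175/255 = 0.686275
t(7,0) = 4.21 - 3.700·0.686275 = 1.671
Σt over all 10·11 pixels = 18286/75 ≈ 243.8133333
V = pitch²·Σt = 1.82²·18286/75 = 807.607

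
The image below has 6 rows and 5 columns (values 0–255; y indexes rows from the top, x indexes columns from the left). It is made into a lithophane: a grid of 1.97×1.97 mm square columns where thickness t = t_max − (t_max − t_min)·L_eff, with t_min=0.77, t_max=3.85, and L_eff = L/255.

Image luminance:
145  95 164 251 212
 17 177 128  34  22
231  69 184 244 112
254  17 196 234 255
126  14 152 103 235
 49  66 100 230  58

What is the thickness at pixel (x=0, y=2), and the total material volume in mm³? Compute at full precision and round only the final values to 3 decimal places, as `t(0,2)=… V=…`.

t(0,2)=1.060 V=252.587

span = t_max - t_min = 3.85 - 0.77 = 3.080
L(0,2) = 231, L_eff = 231/255 = 0.905882
t(0,2) = 3.85 - 3.080·0.905882 = 1.060
Σt over all 6·5 pixels = 829829/12750 ≈ 65.0846275
V = pitch²·Σt = 1.97²·829829/12750 = 252.587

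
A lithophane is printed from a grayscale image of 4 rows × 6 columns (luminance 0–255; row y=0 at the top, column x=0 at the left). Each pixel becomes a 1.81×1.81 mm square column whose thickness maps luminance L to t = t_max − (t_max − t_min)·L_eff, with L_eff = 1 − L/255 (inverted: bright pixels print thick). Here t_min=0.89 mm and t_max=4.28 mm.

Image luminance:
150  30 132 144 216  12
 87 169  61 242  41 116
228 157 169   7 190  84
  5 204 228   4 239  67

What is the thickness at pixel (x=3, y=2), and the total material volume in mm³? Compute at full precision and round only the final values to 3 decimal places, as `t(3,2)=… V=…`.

t(3,2)=0.983 V=199.852

span = t_max - t_min = 4.28 - 0.89 = 3.390
L(3,2) = 7, L_eff = 1 - 7/255 = 0.972549 (inverted)
t(3,2) = 4.28 - 3.390·0.972549 = 0.983
Σt over all 4·6 pixels = 259263/4250 ≈ 61.0030588
V = pitch²·Σt = 1.81²·259263/4250 = 199.852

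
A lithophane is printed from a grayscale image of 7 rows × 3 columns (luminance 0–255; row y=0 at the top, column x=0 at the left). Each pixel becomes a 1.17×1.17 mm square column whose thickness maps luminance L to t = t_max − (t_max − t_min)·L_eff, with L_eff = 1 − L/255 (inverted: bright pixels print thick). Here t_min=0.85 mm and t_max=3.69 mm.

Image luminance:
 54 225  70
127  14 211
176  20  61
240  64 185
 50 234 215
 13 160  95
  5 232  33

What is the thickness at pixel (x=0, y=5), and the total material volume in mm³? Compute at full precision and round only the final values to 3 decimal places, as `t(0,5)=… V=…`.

t(0,5)=0.995 V=62.305

span = t_max - t_min = 3.69 - 0.85 = 2.840
L(0,5) = 13, L_eff = 1 - 13/255 = 0.949020 (inverted)
t(0,5) = 3.69 - 2.840·0.949020 = 0.995
Σt over all 7·3 pixels = 386877/8500 ≈ 45.5149412
V = pitch²·Σt = 1.17²·386877/8500 = 62.305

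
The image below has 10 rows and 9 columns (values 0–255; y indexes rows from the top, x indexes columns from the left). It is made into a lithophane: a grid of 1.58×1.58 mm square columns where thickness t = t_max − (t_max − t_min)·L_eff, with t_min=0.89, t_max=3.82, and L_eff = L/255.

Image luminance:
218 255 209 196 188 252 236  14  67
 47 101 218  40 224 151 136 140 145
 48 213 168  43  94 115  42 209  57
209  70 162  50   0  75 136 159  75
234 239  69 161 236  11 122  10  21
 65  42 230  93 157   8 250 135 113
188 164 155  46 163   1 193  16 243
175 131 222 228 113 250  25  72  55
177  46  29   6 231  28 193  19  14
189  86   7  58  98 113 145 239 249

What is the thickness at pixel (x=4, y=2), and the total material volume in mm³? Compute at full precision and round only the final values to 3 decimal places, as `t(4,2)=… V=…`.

t(4,2)=2.740 V=533.415

span = t_max - t_min = 3.82 - 0.89 = 2.930
L(4,2) = 94, L_eff = 94/255 = 0.368627
t(4,2) = 3.82 - 2.930·0.368627 = 2.740
Σt over all 10·9 pixels = 72649/340 ≈ 213.6735294
V = pitch²·Σt = 1.58²·72649/340 = 533.415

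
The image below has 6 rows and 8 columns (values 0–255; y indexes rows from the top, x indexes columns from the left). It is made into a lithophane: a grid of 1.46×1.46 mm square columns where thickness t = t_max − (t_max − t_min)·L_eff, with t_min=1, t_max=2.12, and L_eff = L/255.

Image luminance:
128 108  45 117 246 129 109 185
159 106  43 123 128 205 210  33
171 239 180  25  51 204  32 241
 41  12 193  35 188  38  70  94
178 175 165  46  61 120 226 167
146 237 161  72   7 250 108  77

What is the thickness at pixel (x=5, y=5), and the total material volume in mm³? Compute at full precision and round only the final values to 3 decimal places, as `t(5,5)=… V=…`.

span = t_max - t_min = 2.12 - 1 = 1.120
L(5,5) = 250, L_eff = 250/255 = 0.980392
t(5,5) = 2.12 - 1.120·0.980392 = 1.022
Σt over all 6·8 pixels = 159456/2125 ≈ 75.0381176
V = pitch²·Σt = 1.46²·159456/2125 = 159.951

t(5,5)=1.022 V=159.951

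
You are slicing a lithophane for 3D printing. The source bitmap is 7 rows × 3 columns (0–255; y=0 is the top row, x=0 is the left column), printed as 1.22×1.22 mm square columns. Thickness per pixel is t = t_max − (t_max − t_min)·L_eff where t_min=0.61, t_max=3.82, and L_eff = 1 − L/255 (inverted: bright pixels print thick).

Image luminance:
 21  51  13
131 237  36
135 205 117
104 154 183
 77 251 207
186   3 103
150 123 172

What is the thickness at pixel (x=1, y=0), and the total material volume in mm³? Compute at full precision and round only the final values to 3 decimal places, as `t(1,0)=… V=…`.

t(1,0)=1.252 V=68.886

span = t_max - t_min = 3.82 - 0.61 = 3.210
L(1,0) = 51, L_eff = 1 - 51/255 = 0.800000 (inverted)
t(1,0) = 3.82 - 3.210·0.800000 = 1.252
Σt over all 7·3 pixels = 196699/4250 ≈ 46.2821176
V = pitch²·Σt = 1.22²·196699/4250 = 68.886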